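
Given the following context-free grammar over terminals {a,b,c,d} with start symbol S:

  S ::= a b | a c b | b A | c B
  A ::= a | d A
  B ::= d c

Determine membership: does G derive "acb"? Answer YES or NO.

Convert to CNF:
  S -> T1 B | T2 T3 | T2 X4 | T3 A
  A -> T0 A | a
  B -> T0 T1
  T0 -> d
  T1 -> c
  T2 -> a
  T3 -> b
  X4 -> T1 T3

Fill CYK table bottom-up:
  cell(0,0) a: {A,T2}  orig:{A}
  cell(1,1) c: {T1}  orig:{}
  cell(2,2) b: {T3}  orig:{}
  cell(0,1) ac: ∅
  cell(1,2) cb: {X4}  orig:{}
  cell(0,2) acb: {S}

S ∈ T[0,2] ⇒ YES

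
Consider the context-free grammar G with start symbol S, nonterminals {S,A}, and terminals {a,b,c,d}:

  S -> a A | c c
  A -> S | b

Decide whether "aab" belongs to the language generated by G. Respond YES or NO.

Convert to CNF:
  S -> T0 A | T1 T1
  A -> T0 A | T1 T1 | b
  T0 -> a
  T1 -> c

Fill CYK table bottom-up:
  [0..0]={T0}  "a"  orig:{}
  [1..1]={T0}  "a"  orig:{}
  [2..2]={A}  "b"
  [0..1]=∅  "aa"
  [1..2]={A,S}  "ab"
  [0..2]={A,S}  "aab"

S ∈ T[0,2] ⇒ YES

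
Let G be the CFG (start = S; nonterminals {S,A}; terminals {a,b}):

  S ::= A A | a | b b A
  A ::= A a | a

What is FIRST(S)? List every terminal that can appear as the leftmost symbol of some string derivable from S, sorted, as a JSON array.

FIRST iteration:
iter 1:
  A via A→a: +{a}
  S via S→A A: +{a}
  S via S→b b A: +{b}
  FIRST[S]={a,b}  FIRST[A]={a}
iter 2: (stable)
  FIRST[S]={a,b}  FIRST[A]={a}

FIRST(S) = ["a", "b"]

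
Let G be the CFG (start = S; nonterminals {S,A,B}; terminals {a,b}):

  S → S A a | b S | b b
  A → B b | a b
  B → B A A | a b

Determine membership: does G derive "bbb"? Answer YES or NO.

CNF form of G:
  S -> S X3 | T0 S | T0 T0
  A -> B T0 | T1 T0
  B -> B X2 | T1 T0
  T0 -> b
  T1 -> a
  X2 -> A A
  X3 -> A T1

CYK fill:
  [0..0]={T0}  "b"  orig:{}
  [1..1]={T0}  "b"  orig:{}
  [2..2]={T0}  "b"  orig:{}
  [0..1]={S}  "bb"
  [1..2]={S}  "bb"
  [0..2]={S}  "bbb"

S ∈ T[0,2] ⇒ YES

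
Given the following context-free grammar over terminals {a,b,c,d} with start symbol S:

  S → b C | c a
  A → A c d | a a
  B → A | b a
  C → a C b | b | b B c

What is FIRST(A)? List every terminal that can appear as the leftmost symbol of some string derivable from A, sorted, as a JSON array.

Compute FIRST by fixpoint:
[1]
  A via A→a a: +{a}
  B via B→A: +{a}
  B via B→b a: +{b}
  C via C→a C b: +{a}
  C via C→b: +{b}
  S via S→b C: +{b}
  S via S→c a: +{c}
  FIRST[S]={b,c}  FIRST[A]={a}  FIRST[B]={a,b}  FIRST[C]={a,b}
[2] done
  FIRST[S]={b,c}  FIRST[A]={a}  FIRST[B]={a,b}  FIRST[C]={a,b}

FIRST(A) = ["a"]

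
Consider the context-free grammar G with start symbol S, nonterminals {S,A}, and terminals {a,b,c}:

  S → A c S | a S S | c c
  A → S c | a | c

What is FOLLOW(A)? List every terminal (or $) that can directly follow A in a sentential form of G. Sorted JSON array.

FIRST sets, iterate to fixpoint:
pass 1:
  A via A→a: +{a}
  A via A→c: +{c}
  S via S→A c S: +{a,c}
  FIRST[S]={a,c}  FIRST[A]={a,c}
pass 2: — fixpoint
  FIRST[S]={a,c}  FIRST[A]={a,c}

FOLLOW iteration:
seed FOLLOW(S) with $
pass 1:
  A→S c: FOLLOW(S) ⊇ FIRST(c) = {c}; new: +{c}
  S→A c S: FOLLOW(A) ⊇ FIRST(c) = {c}; new: +{c}
  S→a S S: FOLLOW(S) ⊇ FIRST(S) = {a,c}; new: +{a}
  FOLLOW(S)={$,a,c}  FOLLOW(A)={c}
pass 2: — fixpoint
  FOLLOW(S)={$,a,c}  FOLLOW(A)={c}

FOLLOW(A) = ["c"]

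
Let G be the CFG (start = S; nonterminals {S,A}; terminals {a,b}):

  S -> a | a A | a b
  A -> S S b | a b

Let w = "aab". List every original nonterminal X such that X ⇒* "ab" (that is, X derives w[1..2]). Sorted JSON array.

CNF form of G:
  S -> T1 A | T1 T0 | a
  A -> S X2 | T1 T0
  T0 -> b
  T1 -> a
  X2 -> S T0

CYK table (by increasing span) — only the sub-triangle for w[1..2]:
  cell(1,1) a: {S,T1}  orig:{S}
  cell(2,2) b: {T0}  orig:{}
  cell(1,2) ab: {A,S,X2}  orig:{A,S}

Original NTs in T[1,2] deriving "ab": ["A", "S"]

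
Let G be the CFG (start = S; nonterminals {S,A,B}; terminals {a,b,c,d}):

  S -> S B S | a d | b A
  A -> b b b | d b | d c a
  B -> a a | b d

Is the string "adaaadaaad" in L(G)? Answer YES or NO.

Convert to CNF:
  S -> S X6 | T0 A | T3 T1
  A -> T0 X4 | T1 T0 | T1 X5
  B -> T0 T1 | T3 T3
  T0 -> b
  T1 -> d
  T2 -> c
  T3 -> a
  X4 -> T0 T0
  X5 -> T2 T3
  X6 -> B S

Fill CYK table bottom-up:
  [0..0]={T3}  "a"  orig:{}
  [1..1]={T1}  "d"  orig:{}
  [2..2]={T3}  "a"  orig:{}
  [3..3]={T3}  "a"  orig:{}
  [4..4]={T3}  "a"  orig:{}
  [5..5]={T1}  "d"  orig:{}
  [6..6]={T3}  "a"  orig:{}
  [7..7]={T3}  "a"  orig:{}
  [8..8]={T3}  "a"  orig:{}
  [9..9]={T1}  "d"  orig:{}
  [0..1]={S}  "ad"
  [1..2]=∅  "da"
  [2..3]={B}  "aa"
  [3..4]={B}  "aa"
  [4..5]={S}  "ad"
  [5..6]=∅  "da"
  [6..7]={B}  "aa"
  [7..8]={B}  "aa"
  [8..9]={S}  "ad"
  [0..2]=∅  "ada"
  [1..3]=∅  "daa"
  [2..4]=∅  "aaa"
  [3..5]=∅  "aad"
  [4..6]=∅  "ada"
  [5..7]=∅  "daa"
  [6..8]=∅  "aaa"
  [7..9]=∅  "aad"
  [0..3]=∅  "adaa"
  [1..4]=∅  "daaa"
  [2..5]={X6}  "aaad"  orig:{}
  [3..6]=∅  "aada"
  [4..7]=∅  "adaa"
  [5..8]=∅  "daaa"
  [6..9]={X6}  "aaad"  orig:{}
  [0..4]=∅  "adaaa"
  [1..5]=∅  "daaad"
  [2..6]=∅  "aaada"
  [3..7]=∅  "aadaa"
  [4..8]=∅  "adaaa"
  [5..9]=∅  "daaad"
  [0..5]={S}  "adaaad"
  [1..6]=∅  "daaada"
  [2..7]=∅  "aaadaa"
  [3..8]=∅  "aadaaa"
  [4..9]={S}  "adaaad"
  [0..6]=∅  "adaaada"
  [1..7]=∅  "daaadaa"
  [2..8]=∅  "aaadaaa"
  [3..9]=∅  "aadaaad"
  [0..7]=∅  "adaaadaa"
  [1..8]=∅  "daaadaaa"
  [2..9]={X6}  "aaadaaad"  orig:{}
  [0..8]=∅  "adaaadaaa"
  [1..9]=∅  "daaadaaad"
  [0..9]={S}  "adaaadaaad"

S ∈ T[0,9] ⇒ YES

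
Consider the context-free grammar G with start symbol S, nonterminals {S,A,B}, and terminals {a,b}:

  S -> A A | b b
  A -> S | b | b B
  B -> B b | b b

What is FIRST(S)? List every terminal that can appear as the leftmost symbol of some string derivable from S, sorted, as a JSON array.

Compute FIRST by fixpoint:
iter 1:
  A via A→b: +{b}
  B via B→b b: +{b}
  S via S→A A: +{b}
  FIRST(S)={b}  FIRST(A)={b}  FIRST(B)={b}
iter 2: — fixpoint
  FIRST(S)={b}  FIRST(A)={b}  FIRST(B)={b}

FIRST(S) = ["b"]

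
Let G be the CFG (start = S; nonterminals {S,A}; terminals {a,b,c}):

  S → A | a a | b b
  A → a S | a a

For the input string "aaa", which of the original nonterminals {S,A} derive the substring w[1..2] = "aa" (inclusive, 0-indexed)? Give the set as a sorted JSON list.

CNF form of G:
  S -> T0 S | T0 T0 | T1 T1
  A -> T0 S | T0 T0
  T0 -> a
  T1 -> b

Fill CYK table bottom-up (cells [i..j] with 1 ≤ i ≤ j ≤ 2 only):
  cell(1,1) a: {T0}  orig:{}
  cell(2,2) a: {T0}  orig:{}
  cell(1,2) aa: {A,S}

Original NTs in T[1,2] deriving "aa": ["A", "S"]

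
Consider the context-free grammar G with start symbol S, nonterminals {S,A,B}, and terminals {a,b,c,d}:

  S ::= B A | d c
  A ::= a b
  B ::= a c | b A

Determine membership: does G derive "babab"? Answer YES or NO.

CNF form of G:
  S -> B A | T3 T2
  A -> T0 T1
  B -> T0 T2 | T1 A
  T0 -> a
  T1 -> b
  T2 -> c
  T3 -> d

Fill CYK table bottom-up:
  T[0,0] 'b' = {T1}  orig:{}
  T[1,1] 'a' = {T0}  orig:{}
  T[2,2] 'b' = {T1}  orig:{}
  T[3,3] 'a' = {T0}  orig:{}
  T[4,4] 'b' = {T1}  orig:{}
  T[0,1] 'ba' = ∅
  T[1,2] 'ab' = {A}
  T[2,3] 'ba' = ∅
  T[3,4] 'ab' = {A}
  T[0,2] 'bab' = {B}
  T[1,3] 'aba' = ∅
  T[2,4] 'bab' = {B}
  T[0,3] 'baba' = ∅
  T[1,4] 'abab' = ∅
  T[0,4] 'babab' = {S}

S ∈ T[0,4] ⇒ YES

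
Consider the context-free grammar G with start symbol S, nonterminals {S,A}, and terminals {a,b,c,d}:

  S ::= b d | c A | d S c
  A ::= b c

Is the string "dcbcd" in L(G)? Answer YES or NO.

CNF form of G:
  S -> T0 T2 | T1 A | T2 X3
  A -> T0 T1
  T0 -> b
  T1 -> c
  T2 -> d
  X3 -> S T1

CYK fill:
  T[0,0] 'd' = {T2}  orig:{}
  T[1,1] 'c' = {T1}  orig:{}
  T[2,2] 'b' = {T0}  orig:{}
  T[3,3] 'c' = {T1}  orig:{}
  T[4,4] 'd' = {T2}  orig:{}
  T[0,1] 'dc' = ∅
  T[1,2] 'cb' = ∅
  T[2,3] 'bc' = {A}
  T[3,4] 'cd' = ∅
  T[0,2] 'dcb' = ∅
  T[1,3] 'cbc' = {S}
  T[2,4] 'bcd' = ∅
  T[0,3] 'dcbc' = ∅
  T[1,4] 'cbcd' = ∅
  T[0,4] 'dcbcd' = ∅

S ∉ T[0,4] ⇒ NO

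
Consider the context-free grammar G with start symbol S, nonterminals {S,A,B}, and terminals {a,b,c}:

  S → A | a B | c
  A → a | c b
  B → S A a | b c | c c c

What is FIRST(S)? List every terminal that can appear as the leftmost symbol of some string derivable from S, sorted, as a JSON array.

Compute FIRST by fixpoint:
iter 1:
  A via A→a: +{a}
  A via A→c b: +{c}
  B via B→b c: +{b}
  B via B→c c c: +{c}
  S via S→A: +{a,c}
  FIRST[S]={a,c}  FIRST[A]={a,c}  FIRST[B]={b,c}
iter 2:
  B via B→S A a: +{a}
  FIRST[S]={a,c}  FIRST[A]={a,c}  FIRST[B]={a,b,c}
iter 3: done
  FIRST[S]={a,c}  FIRST[A]={a,c}  FIRST[B]={a,b,c}

FIRST(S) = ["a", "c"]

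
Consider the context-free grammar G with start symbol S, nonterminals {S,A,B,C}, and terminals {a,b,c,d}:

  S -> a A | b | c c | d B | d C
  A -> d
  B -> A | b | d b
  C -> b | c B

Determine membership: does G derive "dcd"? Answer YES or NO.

Convert to CNF:
  S -> T0 B | T0 C | T2 T2 | T3 A | b
  A -> d
  B -> T0 T1 | b | d
  C -> T2 B | b
  T0 -> d
  T1 -> b
  T2 -> c
  T3 -> a

CYK table (by increasing span):
  T[0,0] 'd' = {A,B,T0}  orig:{A,B}
  T[1,1] 'c' = {T2}  orig:{}
  T[2,2] 'd' = {A,B,T0}  orig:{A,B}
  T[0,1] 'dc' = ∅
  T[1,2] 'cd' = {C}
  T[0,2] 'dcd' = {S}

S ∈ T[0,2] ⇒ YES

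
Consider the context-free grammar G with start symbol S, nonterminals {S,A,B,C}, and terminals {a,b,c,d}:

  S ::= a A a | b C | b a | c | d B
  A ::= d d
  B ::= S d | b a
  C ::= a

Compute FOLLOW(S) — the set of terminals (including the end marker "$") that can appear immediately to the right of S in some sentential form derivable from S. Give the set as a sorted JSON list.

FIRST iteration:
round 1:
  A via A→d d: +{d}
  B via B→b a: +{b}
  C via C→a: +{a}
  S via S→a A a: +{a}
  S via S→b C: +{b}
  S via S→c: +{c}
  S via S→d B: +{d}
  S: {a,b,c,d}  A: {d}  B: {b}  C: {a}
round 2:
  B via B→S d: +{a,c,d}
  S: {a,b,c,d}  A: {d}  B: {a,b,c,d}  C: {a}
round 3: (stable)
  S: {a,b,c,d}  A: {d}  B: {a,b,c,d}  C: {a}

Compute FOLLOW by fixpoint:
FOLLOW(S) := {$}
[1]
  B→S d: FOLLOW(S) ⊇ FIRST(d) = {d}; new: +{d}
  S→a A a: FOLLOW(A) ⊇ FIRST(a) = {a}; new: +{a}
  S→b C: FOLLOW(C) ⊇ FOLLOW(S) ⊇ {$,d}; new: +{$,d}
  S→d B: FOLLOW(B) ⊇ FOLLOW(S) ⊇ {$,d}; new: +{$,d}
  FOLLOW(S)={$,d}  FOLLOW(A)={a}  FOLLOW(B)={$,d}  FOLLOW(C)={$,d}
[2] — fixpoint
  FOLLOW(S)={$,d}  FOLLOW(A)={a}  FOLLOW(B)={$,d}  FOLLOW(C)={$,d}

FOLLOW(S) = ["$", "d"]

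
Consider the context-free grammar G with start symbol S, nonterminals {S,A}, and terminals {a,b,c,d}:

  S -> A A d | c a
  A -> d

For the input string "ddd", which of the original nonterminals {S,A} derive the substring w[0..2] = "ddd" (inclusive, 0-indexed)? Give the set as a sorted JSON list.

CNF form of G:
  S -> A X3 | T1 T2
  A -> d
  T0 -> d
  T1 -> c
  T2 -> a
  X3 -> A T0

CYK table (by increasing span) (cells [i..j] with 0 ≤ i ≤ j ≤ 2 only):
  [0..0]={A,T0}  "d"  orig:{A}
  [1..1]={A,T0}  "d"  orig:{A}
  [2..2]={A,T0}  "d"  orig:{A}
  [0..1]={X3}  "dd"  orig:{}
  [1..2]={X3}  "dd"  orig:{}
  [0..2]={S}  "ddd"

Original NTs in T[0,2] deriving "ddd": ["S"]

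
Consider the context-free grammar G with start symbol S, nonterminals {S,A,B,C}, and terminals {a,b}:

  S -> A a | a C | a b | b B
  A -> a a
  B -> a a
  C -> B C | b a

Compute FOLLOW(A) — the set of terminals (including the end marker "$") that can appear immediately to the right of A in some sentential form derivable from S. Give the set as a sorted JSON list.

Compute FIRST by fixpoint:
iter 1:
  A via A→a a: +{a}
  B via B→a a: +{a}
  C via C→B C: +{a}
  C via C→b a: +{b}
  S via S→A a: +{a}
  S via S→b B: +{b}
  S: {a,b}  A: {a}  B: {a}  C: {a,b}
iter 2: done
  S: {a,b}  A: {a}  B: {a}  C: {a,b}

Compute FOLLOW by fixpoint:
FOLLOW(S) := {$}
round 1:
  C→B C: FOLLOW(B) ⊇ FIRST(C) = {a,b}; new: +{a,b}
  S→A a: FOLLOW(A) ⊇ FIRST(a) = {a}; new: +{a}
  S→a C: FOLLOW(C) ⊇ FOLLOW(S) ⊇ {$}; new: +{$}
  S→b B: FOLLOW(B) ⊇ FOLLOW(S) ⊇ {$}; new: +{$}
  S: {$}  A: {a}  B: {$,a,b}  C: {$}
round 2: (no change)
  S: {$}  A: {a}  B: {$,a,b}  C: {$}

FOLLOW(A) = ["a"]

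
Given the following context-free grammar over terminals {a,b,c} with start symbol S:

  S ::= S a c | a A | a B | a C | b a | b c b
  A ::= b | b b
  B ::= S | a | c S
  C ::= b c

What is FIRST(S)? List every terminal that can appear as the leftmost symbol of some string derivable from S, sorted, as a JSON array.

FIRST sets, iterate to fixpoint:
round 1:
  A via A→b: +{b}
  B via B→a: +{a}
  B via B→c S: +{c}
  C via C→b c: +{b}
  S via S→a A: +{a}
  S via S→b a: +{b}
  FIRST[S]={a,b}  FIRST[A]={b}  FIRST[B]={a,c}  FIRST[C]={b}
round 2:
  B via B→S: +{b}
  FIRST[S]={a,b}  FIRST[A]={b}  FIRST[B]={a,b,c}  FIRST[C]={b}
round 3: — fixpoint
  FIRST[S]={a,b}  FIRST[A]={b}  FIRST[B]={a,b,c}  FIRST[C]={b}

FIRST(S) = ["a", "b"]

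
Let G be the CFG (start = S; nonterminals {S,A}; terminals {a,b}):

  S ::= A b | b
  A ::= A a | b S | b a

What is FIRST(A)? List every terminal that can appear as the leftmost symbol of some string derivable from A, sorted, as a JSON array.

FIRST sets, iterate to fixpoint:
round 1:
  A via A→b S: +{b}
  S via S→A b: +{b}
  FIRST(S)={b}  FIRST(A)={b}
round 2: done
  FIRST(S)={b}  FIRST(A)={b}

FIRST(A) = ["b"]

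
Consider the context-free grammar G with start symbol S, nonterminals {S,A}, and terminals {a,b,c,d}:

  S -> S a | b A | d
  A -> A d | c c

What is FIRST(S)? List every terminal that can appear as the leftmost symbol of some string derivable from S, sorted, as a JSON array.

Compute FIRST by fixpoint:
[1]
  A via A→c c: +{c}
  S via S→b A: +{b}
  S via S→d: +{d}
  S: {b,d}  A: {c}
[2] (no change)
  S: {b,d}  A: {c}

FIRST(S) = ["b", "d"]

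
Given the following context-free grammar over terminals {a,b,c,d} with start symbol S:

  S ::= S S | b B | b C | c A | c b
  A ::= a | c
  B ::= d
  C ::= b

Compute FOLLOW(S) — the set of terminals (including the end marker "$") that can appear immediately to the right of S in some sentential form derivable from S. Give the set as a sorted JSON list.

FIRST iteration:
round 1:
  A via A→a: +{a}
  A via A→c: +{c}
  B via B→d: +{d}
  C via C→b: +{b}
  S via S→b B: +{b}
  S via S→c A: +{c}
  FIRST[S]={b,c}  FIRST[A]={a,c}  FIRST[B]={d}  FIRST[C]={b}
round 2: (stable)
  FIRST[S]={b,c}  FIRST[A]={a,c}  FIRST[B]={d}  FIRST[C]={b}

FOLLOW iteration:
seed FOLLOW(S) with $
iter 1:
  S→S S: FOLLOW(S) ⊇ FIRST(S) = {b,c}; new: +{b,c}
  S→b B: FOLLOW(B) ⊇ FOLLOW(S) ⊇ {$,b,c}; new: +{$,b,c}
  S→b C: FOLLOW(C) ⊇ FOLLOW(S) ⊇ {$,b,c}; new: +{$,b,c}
  S→c A: FOLLOW(A) ⊇ FOLLOW(S) ⊇ {$,b,c}; new: +{$,b,c}
  S: {$,b,c}  A: {$,b,c}  B: {$,b,c}  C: {$,b,c}
iter 2: (stable)
  S: {$,b,c}  A: {$,b,c}  B: {$,b,c}  C: {$,b,c}

FOLLOW(S) = ["$", "b", "c"]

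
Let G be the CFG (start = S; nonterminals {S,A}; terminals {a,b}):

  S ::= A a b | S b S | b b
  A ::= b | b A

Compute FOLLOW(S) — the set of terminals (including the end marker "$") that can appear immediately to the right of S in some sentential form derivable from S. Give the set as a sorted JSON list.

FIRST sets, iterate to fixpoint:
round 1:
  A via A→b: +{b}
  S via S→A a b: +{b}
  S: {b}  A: {b}
round 2: (no change)
  S: {b}  A: {b}

FOLLOW sets:
FOLLOW(S) := {$}
round 1:
  S→A a b: FOLLOW(A) ⊇ FIRST(a) = {a}; new: +{a}
  S→S b S: FOLLOW(S) ⊇ FIRST(b) = {b}; new: +{b}
  FOLLOW[S]={$,b}  FOLLOW[A]={a}
round 2: (stable)
  FOLLOW[S]={$,b}  FOLLOW[A]={a}

FOLLOW(S) = ["$", "b"]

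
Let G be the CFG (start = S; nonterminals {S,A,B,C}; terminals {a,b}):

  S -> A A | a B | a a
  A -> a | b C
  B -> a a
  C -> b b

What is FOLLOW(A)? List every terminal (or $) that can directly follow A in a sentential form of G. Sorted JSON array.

FIRST sets, iterate to fixpoint:
pass 1:
  A via A→a: +{a}
  A via A→b C: +{b}
  B via B→a a: +{a}
  C via C→b b: +{b}
  S via S→A A: +{a,b}
  S: {a,b}  A: {a,b}  B: {a}  C: {b}
pass 2: done
  S: {a,b}  A: {a,b}  B: {a}  C: {b}

FOLLOW sets:
seed FOLLOW(S) with $
pass 1:
  S→A A: FOLLOW(A) ⊇ FIRST(A) = {a,b}; new: +{a,b}
  S→A A: FOLLOW(A) ⊇ FOLLOW(S) ⊇ {$}; new: +{$}
  S→a B: FOLLOW(B) ⊇ FOLLOW(S) ⊇ {$}; new: +{$}
  FOLLOW[S]={$}  FOLLOW[A]={$,a,b}  FOLLOW[B]={$}  FOLLOW[C]={}
pass 2:
  A→b C: FOLLOW(C) ⊇ FOLLOW(A) ⊇ {$,a,b}; new: +{$,a,b}
  FOLLOW[S]={$}  FOLLOW[A]={$,a,b}  FOLLOW[B]={$}  FOLLOW[C]={$,a,b}
pass 3: (stable)
  FOLLOW[S]={$}  FOLLOW[A]={$,a,b}  FOLLOW[B]={$}  FOLLOW[C]={$,a,b}

FOLLOW(A) = ["$", "a", "b"]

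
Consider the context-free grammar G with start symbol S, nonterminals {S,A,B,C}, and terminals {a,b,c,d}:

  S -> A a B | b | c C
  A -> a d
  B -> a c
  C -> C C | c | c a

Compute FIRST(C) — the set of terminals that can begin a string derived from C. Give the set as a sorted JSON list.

Compute FIRST by fixpoint:
iter 1:
  A via A→a d: +{a}
  B via B→a c: +{a}
  C via C→c: +{c}
  S via S→A a B: +{a}
  S via S→b: +{b}
  S via S→c C: +{c}
  FIRST(S)={a,b,c}  FIRST(A)={a}  FIRST(B)={a}  FIRST(C)={c}
iter 2: done
  FIRST(S)={a,b,c}  FIRST(A)={a}  FIRST(B)={a}  FIRST(C)={c}

FIRST(C) = ["c"]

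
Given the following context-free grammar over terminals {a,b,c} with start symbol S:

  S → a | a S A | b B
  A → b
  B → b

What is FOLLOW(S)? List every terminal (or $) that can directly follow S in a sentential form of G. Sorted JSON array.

FIRST sets, iterate to fixpoint:
round 1:
  A via A→b: +{b}
  B via B→b: +{b}
  S via S→a: +{a}
  S via S→b B: +{b}
  S: {a,b}  A: {b}  B: {b}
round 2: — fixpoint
  S: {a,b}  A: {b}  B: {b}

FOLLOW iteration:
FOLLOW(S) := {$}
round 1:
  S→a S A: FOLLOW(S) ⊇ FIRST(A) = {b}; new: +{b}
  S→a S A: FOLLOW(A) ⊇ FOLLOW(S) ⊇ {$,b}; new: +{$,b}
  S→b B: FOLLOW(B) ⊇ FOLLOW(S) ⊇ {$,b}; new: +{$,b}
  S: {$,b}  A: {$,b}  B: {$,b}
round 2: done
  S: {$,b}  A: {$,b}  B: {$,b}

FOLLOW(S) = ["$", "b"]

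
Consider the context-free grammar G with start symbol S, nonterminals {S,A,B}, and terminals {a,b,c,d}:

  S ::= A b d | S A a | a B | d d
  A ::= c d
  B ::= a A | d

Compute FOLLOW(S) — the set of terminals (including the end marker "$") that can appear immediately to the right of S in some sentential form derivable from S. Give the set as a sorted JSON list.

Compute FIRST by fixpoint:
iter 1:
  A via A→c d: +{c}
  B via B→a A: +{a}
  B via B→d: +{d}
  S via S→A b d: +{c}
  S via S→a B: +{a}
  S via S→d d: +{d}
  S: {a,c,d}  A: {c}  B: {a,d}
iter 2: done
  S: {a,c,d}  A: {c}  B: {a,d}

FOLLOW iteration:
seed FOLLOW(S) with $
round 1:
  S→A b d: FOLLOW(A) ⊇ FIRST(b) = {b}; new: +{b}
  S→S A a: FOLLOW(S) ⊇ FIRST(A) = {c}; new: +{c}
  S→S A a: FOLLOW(A) ⊇ FIRST(a) = {a}; new: +{a}
  S→a B: FOLLOW(B) ⊇ FOLLOW(S) ⊇ {$,c}; new: +{$,c}
  S: {$,c}  A: {a,b}  B: {$,c}
round 2:
  B→a A: FOLLOW(A) ⊇ FOLLOW(B) ⊇ {$,c}; new: +{$,c}
  S: {$,c}  A: {$,a,b,c}  B: {$,c}
round 3: (no change)
  S: {$,c}  A: {$,a,b,c}  B: {$,c}

FOLLOW(S) = ["$", "c"]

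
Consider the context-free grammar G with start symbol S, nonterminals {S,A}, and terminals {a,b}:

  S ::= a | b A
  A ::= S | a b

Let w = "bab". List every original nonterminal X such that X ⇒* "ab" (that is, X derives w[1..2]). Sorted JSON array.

Convert to CNF:
  S -> T1 A | a
  A -> T0 T1 | T1 A | a
  T0 -> a
  T1 -> b

CYK table (by increasing span) (cells [i..j] with 1 ≤ i ≤ j ≤ 2 only):
  T[1,1] 'a' = {A,S,T0}  orig:{A,S}
  T[2,2] 'b' = {T1}  orig:{}
  T[1,2] 'ab' = {A}

Original NTs in T[1,2] deriving "ab": ["A"]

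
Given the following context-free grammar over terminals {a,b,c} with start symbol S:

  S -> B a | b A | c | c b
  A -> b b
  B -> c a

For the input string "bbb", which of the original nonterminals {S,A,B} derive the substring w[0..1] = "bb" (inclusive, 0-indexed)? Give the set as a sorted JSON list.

Convert to CNF:
  S -> B T2 | T0 A | T1 T0 | c
  A -> T0 T0
  B -> T1 T2
  T0 -> b
  T1 -> c
  T2 -> a

CYK fill, restricted to cells inside w[0..1]:
  T[0,0] 'b' = {T0}  orig:{}
  T[1,1] 'b' = {T0}  orig:{}
  T[0,1] 'bb' = {A}

Original NTs in T[0,1] deriving "bb": ["A"]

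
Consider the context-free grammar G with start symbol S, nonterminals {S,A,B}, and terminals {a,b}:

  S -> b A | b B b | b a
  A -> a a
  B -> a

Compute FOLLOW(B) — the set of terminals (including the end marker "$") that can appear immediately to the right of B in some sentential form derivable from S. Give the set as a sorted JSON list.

FIRST iteration:
iter 1:
  A via A→a a: +{a}
  B via B→a: +{a}
  S via S→b A: +{b}
  S: {b}  A: {a}  B: {a}
iter 2: — fixpoint
  S: {b}  A: {a}  B: {a}

FOLLOW sets:
FOLLOW(S) := {$}
iter 1:
  S→b A: FOLLOW(A) ⊇ FOLLOW(S) ⊇ {$}; new: +{$}
  S→b B b: FOLLOW(B) ⊇ FIRST(b) = {b}; new: +{b}
  FOLLOW[S]={$}  FOLLOW[A]={$}  FOLLOW[B]={b}
iter 2: (stable)
  FOLLOW[S]={$}  FOLLOW[A]={$}  FOLLOW[B]={b}

FOLLOW(B) = ["b"]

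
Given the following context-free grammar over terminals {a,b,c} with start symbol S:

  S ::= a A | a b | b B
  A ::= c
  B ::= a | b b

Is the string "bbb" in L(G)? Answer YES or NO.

Convert to CNF:
  S -> T0 B | T1 A | T1 T0
  A -> c
  B -> T0 T0 | a
  T0 -> b
  T1 -> a

CYK table (by increasing span):
  cell(0,0) b: {T0}  orig:{}
  cell(1,1) b: {T0}  orig:{}
  cell(2,2) b: {T0}  orig:{}
  cell(0,1) bb: {B}
  cell(1,2) bb: {B}
  cell(0,2) bbb: {S}

S ∈ T[0,2] ⇒ YES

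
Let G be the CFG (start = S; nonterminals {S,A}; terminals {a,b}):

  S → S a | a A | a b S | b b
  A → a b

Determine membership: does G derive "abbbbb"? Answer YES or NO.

CNF form of G:
  S -> S T0 | T0 A | T0 X2 | T1 T1
  A -> T0 T1
  T0 -> a
  T1 -> b
  X2 -> T1 S

CYK table (by increasing span):
  cell(0,0) a: {T0}  orig:{}
  cell(1,1) b: {T1}  orig:{}
  cell(2,2) b: {T1}  orig:{}
  cell(3,3) b: {T1}  orig:{}
  cell(4,4) b: {T1}  orig:{}
  cell(5,5) b: {T1}  orig:{}
  cell(0,1) ab: {A}
  cell(1,2) bb: {S}
  cell(2,3) bb: {S}
  cell(3,4) bb: {S}
  cell(4,5) bb: {S}
  cell(0,2) abb: ∅
  cell(1,3) bbb: {X2}  orig:{}
  cell(2,4) bbb: {X2}  orig:{}
  cell(3,5) bbb: {X2}  orig:{}
  cell(0,3) abbb: {S}
  cell(1,4) bbbb: ∅
  cell(2,5) bbbb: ∅
  cell(0,4) abbbb: ∅
  cell(1,5) bbbbb: ∅
  cell(0,5) abbbbb: ∅

S ∉ T[0,5] ⇒ NO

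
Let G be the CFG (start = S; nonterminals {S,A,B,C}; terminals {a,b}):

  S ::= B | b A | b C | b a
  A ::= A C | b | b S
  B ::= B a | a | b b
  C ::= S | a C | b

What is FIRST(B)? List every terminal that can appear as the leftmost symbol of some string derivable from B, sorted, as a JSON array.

Compute FIRST by fixpoint:
round 1:
  A via A→b: +{b}
  B via B→a: +{a}
  B via B→b b: +{b}
  C via C→a C: +{a}
  C via C→b: +{b}
  S via S→B: +{a,b}
  S: {a,b}  A: {b}  B: {a,b}  C: {a,b}
round 2: (stable)
  S: {a,b}  A: {b}  B: {a,b}  C: {a,b}

FIRST(B) = ["a", "b"]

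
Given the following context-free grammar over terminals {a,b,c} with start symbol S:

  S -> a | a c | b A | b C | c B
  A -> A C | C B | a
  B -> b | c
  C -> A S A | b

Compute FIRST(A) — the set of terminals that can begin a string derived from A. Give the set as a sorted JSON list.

Compute FIRST by fixpoint:
[1]
  A via A→a: +{a}
  B via B→b: +{b}
  B via B→c: +{c}
  C via C→A S A: +{a}
  C via C→b: +{b}
  S via S→a: +{a}
  S via S→b A: +{b}
  S via S→c B: +{c}
  S: {a,b,c}  A: {a}  B: {b,c}  C: {a,b}
[2]
  A via A→C B: +{b}
  S: {a,b,c}  A: {a,b}  B: {b,c}  C: {a,b}
[3] (stable)
  S: {a,b,c}  A: {a,b}  B: {b,c}  C: {a,b}

FIRST(A) = ["a", "b"]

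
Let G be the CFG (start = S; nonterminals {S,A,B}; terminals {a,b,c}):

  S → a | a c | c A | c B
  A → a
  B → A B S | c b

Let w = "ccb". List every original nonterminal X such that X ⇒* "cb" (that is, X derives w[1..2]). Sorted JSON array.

CNF form of G:
  S -> T0 A | T0 B | T2 T0 | a
  A -> a
  B -> A X3 | T0 T1
  T0 -> c
  T1 -> b
  T2 -> a
  X3 -> B S

CYK table (by increasing span), restricted to cells inside w[1..2]:
  [1..1]={T0}  "c"  orig:{}
  [2..2]={T1}  "b"  orig:{}
  [1..2]={B}  "cb"

Original NTs in T[1,2] deriving "cb": ["B"]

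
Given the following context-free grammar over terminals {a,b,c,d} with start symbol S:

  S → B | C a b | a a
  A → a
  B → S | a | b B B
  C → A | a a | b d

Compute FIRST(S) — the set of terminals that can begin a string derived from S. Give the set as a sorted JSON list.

FIRST iteration:
[1]
  A via A→a: +{a}
  B via B→a: +{a}
  B via B→b B B: +{b}
  C via C→A: +{a}
  C via C→b d: +{b}
  S via S→B: +{a,b}
  FIRST[S]={a,b}  FIRST[A]={a}  FIRST[B]={a,b}  FIRST[C]={a,b}
[2] (no change)
  FIRST[S]={a,b}  FIRST[A]={a}  FIRST[B]={a,b}  FIRST[C]={a,b}

FIRST(S) = ["a", "b"]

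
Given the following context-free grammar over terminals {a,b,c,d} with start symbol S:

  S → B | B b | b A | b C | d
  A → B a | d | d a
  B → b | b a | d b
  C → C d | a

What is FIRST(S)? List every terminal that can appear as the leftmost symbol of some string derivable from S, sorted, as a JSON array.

Compute FIRST by fixpoint:
pass 1:
  A via A→d: +{d}
  B via B→b: +{b}
  B via B→d b: +{d}
  C via C→a: +{a}
  S via S→B: +{b,d}
  FIRST[S]={b,d}  FIRST[A]={d}  FIRST[B]={b,d}  FIRST[C]={a}
pass 2:
  A via A→B a: +{b}
  FIRST[S]={b,d}  FIRST[A]={b,d}  FIRST[B]={b,d}  FIRST[C]={a}
pass 3: (no change)
  FIRST[S]={b,d}  FIRST[A]={b,d}  FIRST[B]={b,d}  FIRST[C]={a}

FIRST(S) = ["b", "d"]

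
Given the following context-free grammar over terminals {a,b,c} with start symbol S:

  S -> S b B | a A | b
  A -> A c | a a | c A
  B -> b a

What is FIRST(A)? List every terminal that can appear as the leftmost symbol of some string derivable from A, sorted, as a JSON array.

FIRST sets, iterate to fixpoint:
iter 1:
  A via A→a a: +{a}
  A via A→c A: +{c}
  B via B→b a: +{b}
  S via S→a A: +{a}
  S via S→b: +{b}
  S: {a,b}  A: {a,c}  B: {b}
iter 2: done
  S: {a,b}  A: {a,c}  B: {b}

FIRST(A) = ["a", "c"]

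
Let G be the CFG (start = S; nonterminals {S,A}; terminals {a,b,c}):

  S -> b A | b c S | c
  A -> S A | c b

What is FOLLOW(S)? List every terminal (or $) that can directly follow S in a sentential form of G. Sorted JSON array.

Compute FIRST by fixpoint:
iter 1:
  A via A→c b: +{c}
  S via S→b A: +{b}
  S via S→c: +{c}
  FIRST[S]={b,c}  FIRST[A]={c}
iter 2:
  A via A→S A: +{b}
  FIRST[S]={b,c}  FIRST[A]={b,c}
iter 3: (stable)
  FIRST[S]={b,c}  FIRST[A]={b,c}

FOLLOW sets:
seed FOLLOW(S) with $
round 1:
  A→S A: FOLLOW(S) ⊇ FIRST(A) = {b,c}; new: +{b,c}
  S→b A: FOLLOW(A) ⊇ FOLLOW(S) ⊇ {$,b,c}; new: +{$,b,c}
  FOLLOW[S]={$,b,c}  FOLLOW[A]={$,b,c}
round 2: (no change)
  FOLLOW[S]={$,b,c}  FOLLOW[A]={$,b,c}

FOLLOW(S) = ["$", "b", "c"]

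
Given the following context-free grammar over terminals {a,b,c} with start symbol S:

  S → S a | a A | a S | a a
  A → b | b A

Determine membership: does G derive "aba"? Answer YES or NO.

Convert to CNF:
  S -> S T1 | T1 A | T1 S | T1 T1
  A -> T0 A | b
  T0 -> b
  T1 -> a

CYK fill:
  cell(0,0) a: {T1}  orig:{}
  cell(1,1) b: {A,T0}  orig:{A}
  cell(2,2) a: {T1}  orig:{}
  cell(0,1) ab: {S}
  cell(1,2) ba: ∅
  cell(0,2) aba: {S}

S ∈ T[0,2] ⇒ YES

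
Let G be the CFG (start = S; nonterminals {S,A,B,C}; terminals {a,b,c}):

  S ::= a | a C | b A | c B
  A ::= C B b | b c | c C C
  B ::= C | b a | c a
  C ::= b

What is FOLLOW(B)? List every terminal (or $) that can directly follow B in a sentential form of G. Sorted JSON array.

FIRST iteration:
round 1:
  A via A→b c: +{b}
  A via A→c C C: +{c}
  B via B→b a: +{b}
  B via B→c a: +{c}
  C via C→b: +{b}
  S via S→a: +{a}
  S via S→b A: +{b}
  S via S→c B: +{c}
  FIRST[S]={a,b,c}  FIRST[A]={b,c}  FIRST[B]={b,c}  FIRST[C]={b}
round 2: done
  FIRST[S]={a,b,c}  FIRST[A]={b,c}  FIRST[B]={b,c}  FIRST[C]={b}

FOLLOW sets:
FOLLOW(S) := {$}
pass 1:
  A→C B b: FOLLOW(C) ⊇ FIRST(B) = {b,c}; new: +{b,c}
  A→C B b: FOLLOW(B) ⊇ FIRST(b) = {b}; new: +{b}
  S→a C: FOLLOW(C) ⊇ FOLLOW(S) ⊇ {$}; new: +{$}
  S→b A: FOLLOW(A) ⊇ FOLLOW(S) ⊇ {$}; new: +{$}
  S→c B: FOLLOW(B) ⊇ FOLLOW(S) ⊇ {$}; new: +{$}
  FOLLOW(S)={$}  FOLLOW(A)={$}  FOLLOW(B)={$,b}  FOLLOW(C)={$,b,c}
pass 2: done
  FOLLOW(S)={$}  FOLLOW(A)={$}  FOLLOW(B)={$,b}  FOLLOW(C)={$,b,c}

FOLLOW(B) = ["$", "b"]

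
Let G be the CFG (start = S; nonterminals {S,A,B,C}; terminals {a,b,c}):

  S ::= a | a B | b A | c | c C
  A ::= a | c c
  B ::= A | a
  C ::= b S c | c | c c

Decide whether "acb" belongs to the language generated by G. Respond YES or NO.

CNF form of G:
  S -> T0 C | T1 A | T2 B | a | c
  A -> T0 T0 | a
  B -> T0 T0 | a
  C -> T0 T0 | T1 X3 | c
  T0 -> c
  T1 -> b
  T2 -> a
  X3 -> S T0

CYK fill:
  [0..0]={A,B,S,T2}  "a"  orig:{A,B,S}
  [1..1]={C,S,T0}  "c"  orig:{C,S}
  [2..2]={T1}  "b"  orig:{}
  [0..1]={X3}  "ac"  orig:{}
  [1..2]=∅  "cb"
  [0..2]=∅  "acb"

S ∉ T[0,2] ⇒ NO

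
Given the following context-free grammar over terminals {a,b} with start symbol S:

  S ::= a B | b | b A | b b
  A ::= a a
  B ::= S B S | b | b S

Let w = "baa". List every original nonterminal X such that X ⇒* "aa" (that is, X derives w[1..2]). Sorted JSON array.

CNF form of G:
  S -> T0 B | T1 A | T1 T1 | b
  A -> T0 T0
  B -> S X2 | T1 S | b
  T0 -> a
  T1 -> b
  X2 -> B S

Fill CYK table bottom-up (cells [i..j] with 1 ≤ i ≤ j ≤ 2 only):
  [1..1]={T0}  "a"  orig:{}
  [2..2]={T0}  "a"  orig:{}
  [1..2]={A}  "aa"

Original NTs in T[1,2] deriving "aa": ["A"]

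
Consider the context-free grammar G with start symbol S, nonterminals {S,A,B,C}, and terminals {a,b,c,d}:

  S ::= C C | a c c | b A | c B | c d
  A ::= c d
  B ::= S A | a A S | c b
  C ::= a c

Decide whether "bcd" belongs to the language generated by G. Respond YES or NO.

Convert to CNF:
  S -> C C | T0 B | T0 T1 | T2 X5 | T3 A
  A -> T0 T1
  B -> S A | T0 T3 | T2 X4
  C -> T2 T0
  T0 -> c
  T1 -> d
  T2 -> a
  T3 -> b
  X4 -> A S
  X5 -> T0 T0

CYK fill:
  cell(0,0) b: {T3}  orig:{}
  cell(1,1) c: {T0}  orig:{}
  cell(2,2) d: {T1}  orig:{}
  cell(0,1) bc: ∅
  cell(1,2) cd: {A,S}
  cell(0,2) bcd: {S}

S ∈ T[0,2] ⇒ YES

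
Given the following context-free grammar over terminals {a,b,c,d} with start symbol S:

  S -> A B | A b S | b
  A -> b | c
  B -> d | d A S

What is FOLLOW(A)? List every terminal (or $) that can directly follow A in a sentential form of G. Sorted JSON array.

Compute FIRST by fixpoint:
round 1:
  A via A→b: +{b}
  A via A→c: +{c}
  B via B→d: +{d}
  S via S→A B: +{b,c}
  FIRST(S)={b,c}  FIRST(A)={b,c}  FIRST(B)={d}
round 2: — fixpoint
  FIRST(S)={b,c}  FIRST(A)={b,c}  FIRST(B)={d}

FOLLOW sets:
FOLLOW(S) := {$}
iter 1:
  B→d A S: FOLLOW(A) ⊇ FIRST(S) = {b,c}; new: +{b,c}
  S→A B: FOLLOW(A) ⊇ FIRST(B) = {d}; new: +{d}
  S→A B: FOLLOW(B) ⊇ FOLLOW(S) ⊇ {$}; new: +{$}
  FOLLOW[S]={$}  FOLLOW[A]={b,c,d}  FOLLOW[B]={$}
iter 2: (no change)
  FOLLOW[S]={$}  FOLLOW[A]={b,c,d}  FOLLOW[B]={$}

FOLLOW(A) = ["b", "c", "d"]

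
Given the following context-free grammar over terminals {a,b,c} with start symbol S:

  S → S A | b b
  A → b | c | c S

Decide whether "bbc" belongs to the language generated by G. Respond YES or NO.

Convert to CNF:
  S -> S A | T1 T1
  A -> T0 S | b | c
  T0 -> c
  T1 -> b

CYK table (by increasing span):
  [0..0]={A,T1}  "b"  orig:{A}
  [1..1]={A,T1}  "b"  orig:{A}
  [2..2]={A,T0}  "c"  orig:{A}
  [0..1]={S}  "bb"
  [1..2]=∅  "bc"
  [0..2]={S}  "bbc"

S ∈ T[0,2] ⇒ YES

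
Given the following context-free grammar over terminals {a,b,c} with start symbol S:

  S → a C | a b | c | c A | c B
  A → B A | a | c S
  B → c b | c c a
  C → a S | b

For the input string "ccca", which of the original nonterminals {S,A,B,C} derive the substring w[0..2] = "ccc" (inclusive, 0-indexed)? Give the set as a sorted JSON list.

Convert to CNF:
  S -> T0 A | T0 B | T2 C | T2 T1 | c
  A -> B A | T0 S | a
  B -> T0 T1 | T0 X3
  C -> T2 S | b
  T0 -> c
  T1 -> b
  T2 -> a
  X3 -> T0 T2

CYK table (by increasing span) (cells [i..j] with 0 ≤ i ≤ j ≤ 2 only):
  cell(0,0) c: {S,T0}  orig:{S}
  cell(1,1) c: {S,T0}  orig:{S}
  cell(2,2) c: {S,T0}  orig:{S}
  cell(0,1) cc: {A}
  cell(1,2) cc: {A}
  cell(0,2) ccc: {S}

Original NTs in T[0,2] deriving "ccc": ["S"]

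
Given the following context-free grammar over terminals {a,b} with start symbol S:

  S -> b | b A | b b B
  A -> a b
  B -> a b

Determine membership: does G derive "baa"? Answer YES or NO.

Convert to CNF:
  S -> T1 A | T1 X2 | b
  A -> T0 T1
  B -> T0 T1
  T0 -> a
  T1 -> b
  X2 -> T1 B

CYK fill:
  [0..0]={S,T1}  "b"  orig:{S}
  [1..1]={T0}  "a"  orig:{}
  [2..2]={T0}  "a"  orig:{}
  [0..1]=∅  "ba"
  [1..2]=∅  "aa"
  [0..2]=∅  "baa"

S ∉ T[0,2] ⇒ NO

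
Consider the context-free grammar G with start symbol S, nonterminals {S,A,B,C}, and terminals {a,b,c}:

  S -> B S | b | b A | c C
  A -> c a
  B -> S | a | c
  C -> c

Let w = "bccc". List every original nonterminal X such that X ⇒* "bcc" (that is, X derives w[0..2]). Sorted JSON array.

Convert to CNF:
  S -> B S | T0 C | T2 A | b
  A -> T0 T1
  B -> B S | T0 C | T2 A | a | b | c
  C -> c
  T0 -> c
  T1 -> a
  T2 -> b

CYK fill — only the sub-triangle for w[0..2]:
  T[0,0] 'b' = {B,S,T2}  orig:{B,S}
  T[1,1] 'c' = {B,C,T0}  orig:{B,C}
  T[2,2] 'c' = {B,C,T0}  orig:{B,C}
  T[0,1] 'bc' = ∅
  T[1,2] 'cc' = {B,S}
  T[0,2] 'bcc' = {B,S}

Original NTs in T[0,2] deriving "bcc": ["B", "S"]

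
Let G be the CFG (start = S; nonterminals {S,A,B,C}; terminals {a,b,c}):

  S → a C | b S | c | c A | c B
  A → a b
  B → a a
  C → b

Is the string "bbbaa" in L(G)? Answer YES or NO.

Convert to CNF:
  S -> T0 C | T1 S | T2 A | T2 B | c
  A -> T0 T1
  B -> T0 T0
  C -> b
  T0 -> a
  T1 -> b
  T2 -> c

Fill CYK table bottom-up:
  cell(0,0) b: {C,T1}  orig:{C}
  cell(1,1) b: {C,T1}  orig:{C}
  cell(2,2) b: {C,T1}  orig:{C}
  cell(3,3) a: {T0}  orig:{}
  cell(4,4) a: {T0}  orig:{}
  cell(0,1) bb: ∅
  cell(1,2) bb: ∅
  cell(2,3) ba: ∅
  cell(3,4) aa: {B}
  cell(0,2) bbb: ∅
  cell(1,3) bba: ∅
  cell(2,4) baa: ∅
  cell(0,3) bbba: ∅
  cell(1,4) bbaa: ∅
  cell(0,4) bbbaa: ∅

S ∉ T[0,4] ⇒ NO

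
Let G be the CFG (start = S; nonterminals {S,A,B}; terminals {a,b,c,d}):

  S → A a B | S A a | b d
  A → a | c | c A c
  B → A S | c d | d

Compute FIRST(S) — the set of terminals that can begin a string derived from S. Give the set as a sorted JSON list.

FIRST sets, iterate to fixpoint:
[1]
  A via A→a: +{a}
  A via A→c: +{c}
  B via B→A S: +{a,c}
  B via B→d: +{d}
  S via S→A a B: +{a,c}
  S via S→b d: +{b}
  FIRST[S]={a,b,c}  FIRST[A]={a,c}  FIRST[B]={a,c,d}
[2] (no change)
  FIRST[S]={a,b,c}  FIRST[A]={a,c}  FIRST[B]={a,c,d}

FIRST(S) = ["a", "b", "c"]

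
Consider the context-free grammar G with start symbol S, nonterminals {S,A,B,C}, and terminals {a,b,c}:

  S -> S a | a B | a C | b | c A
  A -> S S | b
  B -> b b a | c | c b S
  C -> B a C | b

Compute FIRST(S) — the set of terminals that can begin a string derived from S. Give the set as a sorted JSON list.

FIRST iteration:
pass 1:
  A via A→b: +{b}
  B via B→b b a: +{b}
  B via B→c: +{c}
  C via C→B a C: +{b,c}
  S via S→a B: +{a}
  S via S→b: +{b}
  S via S→c A: +{c}
  FIRST[S]={a,b,c}  FIRST[A]={b}  FIRST[B]={b,c}  FIRST[C]={b,c}
pass 2:
  A via A→S S: +{a,c}
  FIRST[S]={a,b,c}  FIRST[A]={a,b,c}  FIRST[B]={b,c}  FIRST[C]={b,c}
pass 3: (stable)
  FIRST[S]={a,b,c}  FIRST[A]={a,b,c}  FIRST[B]={b,c}  FIRST[C]={b,c}

FIRST(S) = ["a", "b", "c"]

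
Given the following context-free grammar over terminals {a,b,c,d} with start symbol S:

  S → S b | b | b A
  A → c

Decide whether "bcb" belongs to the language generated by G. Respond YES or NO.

Convert to CNF:
  S -> S T0 | T0 A | b
  A -> c
  T0 -> b

Fill CYK table bottom-up:
  cell(0,0) b: {S,T0}  orig:{S}
  cell(1,1) c: {A}
  cell(2,2) b: {S,T0}  orig:{S}
  cell(0,1) bc: {S}
  cell(1,2) cb: ∅
  cell(0,2) bcb: {S}

S ∈ T[0,2] ⇒ YES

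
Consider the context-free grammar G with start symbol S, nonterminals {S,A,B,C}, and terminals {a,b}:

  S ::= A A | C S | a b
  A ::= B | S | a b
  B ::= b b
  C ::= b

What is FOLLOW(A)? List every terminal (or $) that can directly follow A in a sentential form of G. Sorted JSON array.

FIRST sets, iterate to fixpoint:
iter 1:
  A via A→a b: +{a}
  B via B→b b: +{b}
  C via C→b: +{b}
  S via S→A A: +{a}
  S via S→C S: +{b}
  FIRST(S)={a,b}  FIRST(A)={a}  FIRST(B)={b}  FIRST(C)={b}
iter 2:
  A via A→B: +{b}
  FIRST(S)={a,b}  FIRST(A)={a,b}  FIRST(B)={b}  FIRST(C)={b}
iter 3: (stable)
  FIRST(S)={a,b}  FIRST(A)={a,b}  FIRST(B)={b}  FIRST(C)={b}

FOLLOW sets:
initialize: $ ∈ FOLLOW(S)
[1]
  S→A A: FOLLOW(A) ⊇ FIRST(A) = {a,b}; new: +{a,b}
  S→A A: FOLLOW(A) ⊇ FOLLOW(S) ⊇ {$}; new: +{$}
  S→C S: FOLLOW(C) ⊇ FIRST(S) = {a,b}; new: +{a,b}
  FOLLOW(S)={$}  FOLLOW(A)={$,a,b}  FOLLOW(B)={}  FOLLOW(C)={a,b}
[2]
  A→B: FOLLOW(B) ⊇ FOLLOW(A) ⊇ {$,a,b}; new: +{$,a,b}
  A→S: FOLLOW(S) ⊇ FOLLOW(A) ⊇ {$,a,b}; new: +{a,b}
  FOLLOW(S)={$,a,b}  FOLLOW(A)={$,a,b}  FOLLOW(B)={$,a,b}  FOLLOW(C)={a,b}
[3] done
  FOLLOW(S)={$,a,b}  FOLLOW(A)={$,a,b}  FOLLOW(B)={$,a,b}  FOLLOW(C)={a,b}

FOLLOW(A) = ["$", "a", "b"]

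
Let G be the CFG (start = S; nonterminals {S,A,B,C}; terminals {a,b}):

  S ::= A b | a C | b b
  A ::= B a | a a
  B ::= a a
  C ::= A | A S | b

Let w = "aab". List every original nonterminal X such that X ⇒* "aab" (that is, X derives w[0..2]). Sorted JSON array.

Convert to CNF:
  S -> A T1 | T0 C | T1 T1
  A -> B T0 | T0 T0
  B -> T0 T0
  C -> A S | B T0 | T0 T0 | b
  T0 -> a
  T1 -> b

CYK table (by increasing span) — only the sub-triangle for w[0..2]:
  T[0,0] 'a' = {T0}  orig:{}
  T[1,1] 'a' = {T0}  orig:{}
  T[2,2] 'b' = {C,T1}  orig:{C}
  T[0,1] 'aa' = {A,B,C}
  T[1,2] 'ab' = {S}
  T[0,2] 'aab' = {S}

Original NTs in T[0,2] deriving "aab": ["S"]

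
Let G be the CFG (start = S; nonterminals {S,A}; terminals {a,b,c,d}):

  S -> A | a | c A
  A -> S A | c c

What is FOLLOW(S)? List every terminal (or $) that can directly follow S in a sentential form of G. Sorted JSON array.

Compute FIRST by fixpoint:
round 1:
  A via A→c c: +{c}
  S via S→A: +{c}
  S via S→a: +{a}
  FIRST(S)={a,c}  FIRST(A)={c}
round 2:
  A via A→S A: +{a}
  FIRST(S)={a,c}  FIRST(A)={a,c}
round 3: (no change)
  FIRST(S)={a,c}  FIRST(A)={a,c}

FOLLOW sets:
seed FOLLOW(S) with $
iter 1:
  A→S A: FOLLOW(S) ⊇ FIRST(A) = {a,c}; new: +{a,c}
  S→A: FOLLOW(A) ⊇ FOLLOW(S) ⊇ {$,a,c}; new: +{$,a,c}
  FOLLOW(S)={$,a,c}  FOLLOW(A)={$,a,c}
iter 2: done
  FOLLOW(S)={$,a,c}  FOLLOW(A)={$,a,c}

FOLLOW(S) = ["$", "a", "c"]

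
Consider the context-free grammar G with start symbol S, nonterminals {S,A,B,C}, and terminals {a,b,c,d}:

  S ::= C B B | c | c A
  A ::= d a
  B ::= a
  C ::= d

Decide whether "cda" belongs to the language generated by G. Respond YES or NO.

Convert to CNF:
  S -> C X3 | T2 A | c
  A -> T0 T1
  B -> a
  C -> d
  T0 -> d
  T1 -> a
  T2 -> c
  X3 -> B B

CYK fill:
  [0..0]={S,T2}  "c"  orig:{S}
  [1..1]={C,T0}  "d"  orig:{C}
  [2..2]={B,T1}  "a"  orig:{B}
  [0..1]=∅  "cd"
  [1..2]={A}  "da"
  [0..2]={S}  "cda"

S ∈ T[0,2] ⇒ YES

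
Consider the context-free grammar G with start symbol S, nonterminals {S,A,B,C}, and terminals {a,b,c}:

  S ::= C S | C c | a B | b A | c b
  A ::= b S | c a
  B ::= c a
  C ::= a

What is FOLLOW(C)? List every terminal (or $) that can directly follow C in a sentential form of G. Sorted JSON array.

FIRST sets, iterate to fixpoint:
pass 1:
  A via A→b S: +{b}
  A via A→c a: +{c}
  B via B→c a: +{c}
  C via C→a: +{a}
  S via S→C S: +{a}
  S via S→b A: +{b}
  S via S→c b: +{c}
  S: {a,b,c}  A: {b,c}  B: {c}  C: {a}
pass 2: (stable)
  S: {a,b,c}  A: {b,c}  B: {c}  C: {a}

Compute FOLLOW by fixpoint:
initialize: $ ∈ FOLLOW(S)
[1]
  S→C S: FOLLOW(C) ⊇ FIRST(S) = {a,b,c}; new: +{a,b,c}
  S→a B: FOLLOW(B) ⊇ FOLLOW(S) ⊇ {$}; new: +{$}
  S→b A: FOLLOW(A) ⊇ FOLLOW(S) ⊇ {$}; new: +{$}
  S: {$}  A: {$}  B: {$}  C: {a,b,c}
[2] (stable)
  S: {$}  A: {$}  B: {$}  C: {a,b,c}

FOLLOW(C) = ["a", "b", "c"]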